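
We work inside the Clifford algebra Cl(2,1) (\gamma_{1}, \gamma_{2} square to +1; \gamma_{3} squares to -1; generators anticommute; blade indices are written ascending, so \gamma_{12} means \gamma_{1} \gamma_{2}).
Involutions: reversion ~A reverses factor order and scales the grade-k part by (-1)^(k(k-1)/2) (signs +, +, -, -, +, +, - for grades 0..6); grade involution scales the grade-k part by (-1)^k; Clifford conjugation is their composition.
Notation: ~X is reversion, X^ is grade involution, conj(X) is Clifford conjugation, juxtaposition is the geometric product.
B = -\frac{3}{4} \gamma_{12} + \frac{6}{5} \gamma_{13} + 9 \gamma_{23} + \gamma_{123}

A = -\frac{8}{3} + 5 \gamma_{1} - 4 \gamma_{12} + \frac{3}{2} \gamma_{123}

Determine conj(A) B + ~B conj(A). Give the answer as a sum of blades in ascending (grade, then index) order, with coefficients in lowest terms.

first term: \frac{9}{2} + \frac{27}{2} \gamma_{1} + \frac{39}{20} \gamma_{2} - \frac{71}{8} \gamma_{3} + 2 \gamma_{12} + \frac{164}{5} \gamma_{13} - \frac{169}{5} \gamma_{23} - \frac{143}{3} \gamma_{123}
second term: -\frac{9}{2} - \frac{27}{2} \gamma_{1} + \frac{111}{20} \gamma_{2} - \frac{25}{8} \gamma_{3} - 2 \gamma_{12} + \frac{196}{5} \gamma_{13} + \frac{121}{5} \gamma_{23} + \frac{143}{3} \gamma_{123}
Answer: \frac{15}{2} \gamma_{2} - 12 \gamma_{3} + 72 \gamma_{13} - \frac{48}{5} \gamma_{23}


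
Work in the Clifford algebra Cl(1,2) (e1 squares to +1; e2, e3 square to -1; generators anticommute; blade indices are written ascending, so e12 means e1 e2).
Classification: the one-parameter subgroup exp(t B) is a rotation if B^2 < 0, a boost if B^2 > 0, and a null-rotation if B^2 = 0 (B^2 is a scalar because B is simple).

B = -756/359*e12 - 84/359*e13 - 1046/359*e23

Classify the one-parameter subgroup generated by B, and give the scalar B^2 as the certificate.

B^2 term by term: the squares give (-756/359)^2*(e12)^2 + (-84/359)^2*(e13)^2 + (-1046/359)^2*(e23)^2 = 571536/128881*(+1) + 7056/128881*(+1) + 1094116/128881*(-1) = -4 (each basis 2-blade squares to minus the product of its generators' squares); cross terms between blades sharing an index anticommute and cancel. So B^2 = -4.
Answer: rotation, certificate B^2 = -4. The scalar -4 is the complete invariant here: its sign names the subgroup type.


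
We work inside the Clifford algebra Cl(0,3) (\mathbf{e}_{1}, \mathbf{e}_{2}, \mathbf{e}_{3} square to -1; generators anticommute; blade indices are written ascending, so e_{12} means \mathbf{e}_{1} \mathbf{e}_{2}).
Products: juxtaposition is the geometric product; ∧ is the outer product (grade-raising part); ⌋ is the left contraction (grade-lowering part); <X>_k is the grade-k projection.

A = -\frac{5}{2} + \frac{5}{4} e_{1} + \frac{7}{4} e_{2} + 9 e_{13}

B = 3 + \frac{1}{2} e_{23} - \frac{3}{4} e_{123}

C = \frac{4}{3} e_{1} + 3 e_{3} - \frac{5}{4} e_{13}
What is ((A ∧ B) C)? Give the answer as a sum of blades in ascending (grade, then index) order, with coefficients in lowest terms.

step 1: -\frac{15}{2} + \frac{15}{4} e_{1} + \frac{21}{4} e_{2} + 27 e_{13} - \frac{5}{4} e_{23} + \frac{5}{2} e_{123}
step 2: \frac{115}{4} - 91 e_{1} + \frac{5}{8} e_{2} + \frac{291}{16} e_{3} - \frac{257}{16} e_{12} + \frac{165}{8} e_{13} + \frac{149}{12} e_{23} + \frac{235}{48} e_{123}
Answer: \frac{115}{4} - 91 e_{1} + \frac{5}{8} e_{2} + \frac{291}{16} e_{3} - \frac{257}{16} e_{12} + \frac{165}{8} e_{13} + \frac{149}{12} e_{23} + \frac{235}{48} e_{123}


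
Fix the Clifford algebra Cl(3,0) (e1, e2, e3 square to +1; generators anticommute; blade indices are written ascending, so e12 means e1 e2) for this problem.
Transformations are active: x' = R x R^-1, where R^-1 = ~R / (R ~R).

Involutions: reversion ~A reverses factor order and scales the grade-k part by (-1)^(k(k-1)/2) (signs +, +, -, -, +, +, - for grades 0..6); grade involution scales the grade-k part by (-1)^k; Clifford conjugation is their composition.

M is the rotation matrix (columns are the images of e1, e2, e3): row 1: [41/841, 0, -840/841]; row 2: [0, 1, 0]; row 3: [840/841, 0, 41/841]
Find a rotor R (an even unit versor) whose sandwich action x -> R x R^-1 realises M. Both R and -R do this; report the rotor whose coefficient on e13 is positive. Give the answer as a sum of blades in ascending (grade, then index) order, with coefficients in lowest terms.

Method: write R = a + b12*e12 + b13*e13 + b23*e23 with a^2 + b12^2 + b13^2 + b23^2 = 1 (so R^-1 = ~R). Expanding the columns R e_j ~R gives tr M = 4a^2 - 1 and, from the antisymmetric part, M21 - M12 = -4a*b12, M13 - M31 = 4a*b13, M32 - M23 = -4a*b23.
Here tr M = 923/841, so a^2 = (1 + tr M)/4 = 441/841 and a = ±21/29. Taking a = 21/29: M21 - M12 = 0, M13 - M31 = -1680/841, M32 - M23 = 0, giving b12 = 0, b13 = -20/29, b23 = 0, i.e. R = 21/29 - 20/29*e13.
Its e13 coefficient is negative, so report the other preimage -R.
Answer: -21/29 + 20/29*e13. Note: both R and -R realise this M (trace 923/841); the covering map identifies them, and the e13-coefficient sign is the tie-breaker.


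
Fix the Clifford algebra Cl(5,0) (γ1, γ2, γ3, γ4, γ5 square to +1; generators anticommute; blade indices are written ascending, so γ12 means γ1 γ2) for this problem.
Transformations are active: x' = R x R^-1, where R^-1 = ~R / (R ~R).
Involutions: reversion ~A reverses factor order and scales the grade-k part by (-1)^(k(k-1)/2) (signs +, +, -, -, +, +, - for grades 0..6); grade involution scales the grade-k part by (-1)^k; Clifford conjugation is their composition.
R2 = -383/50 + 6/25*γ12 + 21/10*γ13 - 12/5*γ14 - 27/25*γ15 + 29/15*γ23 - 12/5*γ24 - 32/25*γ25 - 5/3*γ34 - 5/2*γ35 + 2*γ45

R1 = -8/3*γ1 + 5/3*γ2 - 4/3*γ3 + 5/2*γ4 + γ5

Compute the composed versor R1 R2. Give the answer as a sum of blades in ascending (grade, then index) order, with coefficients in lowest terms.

Distribute over the terms of R1 (each basis-blade product reordered to ascending indices, repeated generators contracted through their squares):
(-8/3*γ1) R2 = 1532/75*γ1 - 16/25*γ2 - 28/5*γ3 + 32/5*γ4 + 72/25*γ5 - 232/45*γ123 + 32/5*γ124 + 256/75*γ125 + 40/9*γ134 + 20/3*γ135 - 16/3*γ145
(5/3*γ2) R2 = -2/5*γ1 - 383/30*γ2 + 29/9*γ3 - 4*γ4 - 32/15*γ5 - 7/2*γ123 + 4*γ124 + 9/5*γ125 - 25/9*γ234 - 25/6*γ235 + 10/3*γ245
(-4/3*γ3) R2 = 14/5*γ1 + 116/45*γ2 + 766/75*γ3 + 20/9*γ4 + 10/3*γ5 - 8/25*γ123 - 16/5*γ134 - 36/25*γ135 - 16/5*γ234 - 128/75*γ235 - 8/3*γ345
(5/2*γ4) R2 = 6*γ1 + 6*γ2 + 25/6*γ3 - 383/20*γ4 + 5*γ5 + 3/5*γ124 + 21/4*γ134 + 27/10*γ145 + 29/6*γ234 + 16/5*γ245 + 25/4*γ345
(γ5) R2 = 27/25*γ1 + 32/25*γ2 + 5/2*γ3 - 2*γ4 - 383/50*γ5 + 6/25*γ125 + 21/10*γ135 - 12/5*γ145 + 29/15*γ235 - 12/5*γ245 - 5/3*γ345
Summing the partial products and collecting blades:
Answer: 2243/75*γ1 - 1597/450*γ2 + 3263/225*γ3 - 595/36*γ4 + 71/50*γ5 - 4039/450*γ123 + 11*γ124 + 409/75*γ125 + 1169/180*γ134 + 1099/150*γ135 - 151/30*γ145 - 103/90*γ234 - 197/50*γ235 + 62/15*γ245 + 23/12*γ345


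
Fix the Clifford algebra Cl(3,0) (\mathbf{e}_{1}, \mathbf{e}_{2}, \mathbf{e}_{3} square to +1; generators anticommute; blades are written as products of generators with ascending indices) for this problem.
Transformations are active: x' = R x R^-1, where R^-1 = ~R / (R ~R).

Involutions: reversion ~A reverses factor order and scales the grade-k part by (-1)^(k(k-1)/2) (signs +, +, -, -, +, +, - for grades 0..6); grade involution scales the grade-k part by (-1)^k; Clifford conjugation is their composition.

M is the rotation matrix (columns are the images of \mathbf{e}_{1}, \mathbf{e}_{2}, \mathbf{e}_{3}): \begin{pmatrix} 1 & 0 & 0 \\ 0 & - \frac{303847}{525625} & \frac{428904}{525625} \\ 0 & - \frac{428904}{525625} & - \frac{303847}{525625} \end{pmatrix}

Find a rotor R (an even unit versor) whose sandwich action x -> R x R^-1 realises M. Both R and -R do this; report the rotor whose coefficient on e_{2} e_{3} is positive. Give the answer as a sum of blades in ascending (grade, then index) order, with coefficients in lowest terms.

Method: write R = a + b12*e_{1} e_{2} + b13*e_{1} e_{3} + b23*e_{2} e_{3} with a^2 + b12^2 + b13^2 + b23^2 = 1 (so R^-1 = ~R). Expanding the columns R e_j ~R gives tr M = 4a^2 - 1 and, from the antisymmetric part, M21 - M12 = -4a*b12, M13 - M31 = 4a*b13, M32 - M23 = -4a*b23.
Here tr M = -\frac{82069}{525625}, so a^2 = (1 + tr M)/4 = \frac{110889}{525625} and a = ±\frac{333}{725}. Taking a = \frac{333}{725}: M21 - M12 = 0, M13 - M31 = 0, M32 - M23 = -\frac{857808}{525625}, giving b12 = 0, b13 = 0, b23 = \frac{644}{725}, i.e. R = \frac{333}{725} + \frac{644}{725} e_{2} e_{3}.
Its e_{2} e_{3} coefficient is already positive.
Answer: \frac{333}{725} + \frac{644}{725} e_{2} e_{3}. Key observation: the double cover Spin(3) -> SO(3) sends R and -R to the same matrix (trace -\frac{82069}{525625} here), so the stated sign of the e_{2} e_{3} coefficient is what selects one sheet.


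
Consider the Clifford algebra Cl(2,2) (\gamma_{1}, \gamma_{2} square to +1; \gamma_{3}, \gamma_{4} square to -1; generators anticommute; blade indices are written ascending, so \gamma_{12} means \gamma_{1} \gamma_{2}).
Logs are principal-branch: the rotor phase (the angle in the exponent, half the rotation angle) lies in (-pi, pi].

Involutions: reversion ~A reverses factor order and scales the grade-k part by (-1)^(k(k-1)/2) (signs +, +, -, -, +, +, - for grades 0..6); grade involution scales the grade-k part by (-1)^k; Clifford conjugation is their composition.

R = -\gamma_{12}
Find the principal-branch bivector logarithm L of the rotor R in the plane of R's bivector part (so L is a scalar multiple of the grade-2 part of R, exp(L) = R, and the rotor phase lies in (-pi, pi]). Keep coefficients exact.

The scalar part of R is 0, which fixes the principal-branch rotor phase; the unit plane is then the bivector part divided by the sine of that phase, and L is that plane scaled by the phase.
Concretely: cos(phase) = 0 gives phase = ±\frac{\pi}{2}, and since phase/sin(phase) is even the sign is immaterial: L = (phase/sin(phase)) * <R>_2 = (\frac{\pi}{2}) * <R>_2.
Answer: - \frac{\pi}{2} \gamma_{12}


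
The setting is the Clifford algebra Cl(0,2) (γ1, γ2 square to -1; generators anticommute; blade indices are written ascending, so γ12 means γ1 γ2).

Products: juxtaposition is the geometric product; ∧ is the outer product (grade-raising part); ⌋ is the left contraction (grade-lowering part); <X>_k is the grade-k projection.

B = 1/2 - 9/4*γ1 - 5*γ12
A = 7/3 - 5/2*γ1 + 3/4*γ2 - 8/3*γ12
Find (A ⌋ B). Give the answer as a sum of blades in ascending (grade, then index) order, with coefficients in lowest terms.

step 1: -427/24 - 9*γ1 - 25/2*γ2 - 35/3*γ12
Answer: -427/24 - 9*γ1 - 25/2*γ2 - 35/3*γ12


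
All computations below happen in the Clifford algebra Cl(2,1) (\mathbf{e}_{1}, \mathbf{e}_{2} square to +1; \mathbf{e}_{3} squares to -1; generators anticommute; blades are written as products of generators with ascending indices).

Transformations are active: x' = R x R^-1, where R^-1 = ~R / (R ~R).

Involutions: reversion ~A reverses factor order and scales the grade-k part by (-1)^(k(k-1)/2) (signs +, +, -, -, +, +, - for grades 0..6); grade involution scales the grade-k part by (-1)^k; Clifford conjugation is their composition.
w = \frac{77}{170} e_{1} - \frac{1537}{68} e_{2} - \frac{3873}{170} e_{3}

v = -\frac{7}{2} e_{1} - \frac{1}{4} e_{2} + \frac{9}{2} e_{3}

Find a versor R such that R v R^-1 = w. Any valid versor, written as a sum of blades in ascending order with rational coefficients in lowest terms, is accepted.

Since q(v) = q(w) = -\frac{127}{16}, the sum R = v + w = -\frac{259}{85} e_{1} - \frac{777}{34} e_{2} - \frac{1554}{85} e_{3} does the job whenever invertible.
Answer: -\frac{259}{85} e_{1} - \frac{777}{34} e_{2} - \frac{1554}{85} e_{3}


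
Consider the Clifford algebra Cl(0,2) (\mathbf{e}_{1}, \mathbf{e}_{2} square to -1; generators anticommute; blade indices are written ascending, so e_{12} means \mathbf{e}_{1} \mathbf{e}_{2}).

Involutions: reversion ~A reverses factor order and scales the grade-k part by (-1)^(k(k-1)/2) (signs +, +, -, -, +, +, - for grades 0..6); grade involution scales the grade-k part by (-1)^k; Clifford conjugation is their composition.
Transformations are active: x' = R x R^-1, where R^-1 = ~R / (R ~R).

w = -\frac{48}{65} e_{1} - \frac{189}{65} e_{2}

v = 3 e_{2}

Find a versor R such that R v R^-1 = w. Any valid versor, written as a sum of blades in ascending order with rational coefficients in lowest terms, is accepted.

Construction: equal norms (both -9) license R = v + w = -\frac{48}{65} e_{1} + \frac{6}{65} e_{2} — nothing changes along that direction, while (v - w)/2 changes sign, so v maps onto w.
Answer: -\frac{48}{65} e_{1} + \frac{6}{65} e_{2}


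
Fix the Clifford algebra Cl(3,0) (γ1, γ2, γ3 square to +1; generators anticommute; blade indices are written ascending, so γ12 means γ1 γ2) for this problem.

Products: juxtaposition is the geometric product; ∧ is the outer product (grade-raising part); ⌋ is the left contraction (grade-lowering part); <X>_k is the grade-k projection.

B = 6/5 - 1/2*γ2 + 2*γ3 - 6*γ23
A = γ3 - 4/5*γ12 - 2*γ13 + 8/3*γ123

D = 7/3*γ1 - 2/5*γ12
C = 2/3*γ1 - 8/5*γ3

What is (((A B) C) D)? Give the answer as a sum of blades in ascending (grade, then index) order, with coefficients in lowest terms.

step 1: 2 + 62/5*γ1 + 6*γ2 + 6/5*γ3 - 572/75*γ12 + 56/15*γ13 + 1/2*γ23 + 3/5*γ123
step 2: 476/75 - 116/25*γ1 + 964/225*γ2 - 256/45*γ3 - 124/25*γ12 - 516/25*γ13 - 46/5*γ23 + 1567/125*γ123
step 3: -4804/375 + 6196/375*γ1 + 5036/375*γ2 + 33234/625*γ3 - 42308/3375*γ12 + 6476/675*γ13 + 2813/75*γ23 - 4318/225*γ123
Answer: -4804/375 + 6196/375*γ1 + 5036/375*γ2 + 33234/625*γ3 - 42308/3375*γ12 + 6476/675*γ13 + 2813/75*γ23 - 4318/225*γ123


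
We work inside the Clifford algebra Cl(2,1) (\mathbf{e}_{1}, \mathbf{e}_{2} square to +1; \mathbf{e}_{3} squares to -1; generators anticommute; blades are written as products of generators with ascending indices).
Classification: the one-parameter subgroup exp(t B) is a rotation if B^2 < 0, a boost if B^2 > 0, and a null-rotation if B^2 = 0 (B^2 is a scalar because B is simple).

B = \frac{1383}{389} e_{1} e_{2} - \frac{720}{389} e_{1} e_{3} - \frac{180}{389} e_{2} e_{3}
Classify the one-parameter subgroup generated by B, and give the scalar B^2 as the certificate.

B^2 term by term: the squares give (\frac{1383}{389})^2*(e_{1} e_{2})^2 + (-\frac{720}{389})^2*(e_{1} e_{3})^2 + (-\frac{180}{389})^2*(e_{2} e_{3})^2 = \frac{1912689}{151321}*(-1) + \frac{518400}{151321}*(+1) + \frac{32400}{151321}*(+1) = -9 (each basis 2-blade squares to minus the product of its generators' squares); cross terms between blades sharing an index anticommute and cancel. So B^2 = -9.
Answer: rotation, certificate B^2 = -9. The scalar -9 is the complete invariant here: its sign names the subgroup type.


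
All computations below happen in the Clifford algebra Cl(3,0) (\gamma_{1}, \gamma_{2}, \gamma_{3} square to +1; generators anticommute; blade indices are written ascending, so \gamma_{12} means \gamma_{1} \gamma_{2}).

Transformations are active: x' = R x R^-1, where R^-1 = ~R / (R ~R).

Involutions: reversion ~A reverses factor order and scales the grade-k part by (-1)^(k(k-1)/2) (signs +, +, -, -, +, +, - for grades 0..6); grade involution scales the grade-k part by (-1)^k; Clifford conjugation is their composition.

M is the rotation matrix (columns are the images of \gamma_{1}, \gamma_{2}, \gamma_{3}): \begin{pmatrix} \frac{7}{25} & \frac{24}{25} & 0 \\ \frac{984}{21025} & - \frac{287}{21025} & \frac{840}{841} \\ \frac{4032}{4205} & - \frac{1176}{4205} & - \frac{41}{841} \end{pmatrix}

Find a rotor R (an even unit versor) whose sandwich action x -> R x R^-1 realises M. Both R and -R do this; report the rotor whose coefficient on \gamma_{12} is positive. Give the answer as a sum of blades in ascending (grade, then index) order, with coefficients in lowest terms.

Method: write R = a + b12*\gamma_{12} + b13*\gamma_{13} + b23*\gamma_{23} with a^2 + b12^2 + b13^2 + b23^2 = 1 (so R^-1 = ~R). Expanding the columns R e_j ~R gives tr M = 4a^2 - 1 and, from the antisymmetric part, M21 - M12 = -4a*b12, M13 - M31 = 4a*b13, M32 - M23 = -4a*b23.
Here tr M = \frac{183}{841}, so a^2 = (1 + tr M)/4 = \frac{256}{841} and a = ±\frac{16}{29}. Taking a = \frac{16}{29}: M21 - M12 = -\frac{768}{841}, M13 - M31 = -\frac{4032}{4205}, M32 - M23 = -\frac{5376}{4205}, giving b12 = \frac{12}{29}, b13 = -\frac{63}{145}, b23 = \frac{84}{145}, i.e. R = \frac{16}{29} + \frac{12}{29} \gamma_{12} - \frac{63}{145} \gamma_{13} + \frac{84}{145} \gamma_{23}.
Its \gamma_{12} coefficient is already positive.
Answer: \frac{16}{29} + \frac{12}{29} \gamma_{12} - \frac{63}{145} \gamma_{13} + \frac{84}{145} \gamma_{23}. Key observation: the double cover Spin(3) -> SO(3) sends R and -R to the same matrix (trace \frac{183}{841} here), so the stated sign of the \gamma_{12} coefficient is what selects one sheet.


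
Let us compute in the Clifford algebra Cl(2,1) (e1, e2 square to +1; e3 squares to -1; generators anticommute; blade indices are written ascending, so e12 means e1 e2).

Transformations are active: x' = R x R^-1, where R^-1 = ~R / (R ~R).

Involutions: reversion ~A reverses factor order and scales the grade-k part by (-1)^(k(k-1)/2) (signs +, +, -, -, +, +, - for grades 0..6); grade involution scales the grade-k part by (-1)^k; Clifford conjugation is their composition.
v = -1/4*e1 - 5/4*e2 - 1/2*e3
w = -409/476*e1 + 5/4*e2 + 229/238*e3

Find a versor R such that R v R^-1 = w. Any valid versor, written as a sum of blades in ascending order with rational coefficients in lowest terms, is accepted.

Equal squares first: v^2 = w^2 = 11/8. Then v + w = -132/119*e1 + 55/119*e3 is a versor taking v to w, provided it is invertible.
Answer: -132/119*e1 + 55/119*e3


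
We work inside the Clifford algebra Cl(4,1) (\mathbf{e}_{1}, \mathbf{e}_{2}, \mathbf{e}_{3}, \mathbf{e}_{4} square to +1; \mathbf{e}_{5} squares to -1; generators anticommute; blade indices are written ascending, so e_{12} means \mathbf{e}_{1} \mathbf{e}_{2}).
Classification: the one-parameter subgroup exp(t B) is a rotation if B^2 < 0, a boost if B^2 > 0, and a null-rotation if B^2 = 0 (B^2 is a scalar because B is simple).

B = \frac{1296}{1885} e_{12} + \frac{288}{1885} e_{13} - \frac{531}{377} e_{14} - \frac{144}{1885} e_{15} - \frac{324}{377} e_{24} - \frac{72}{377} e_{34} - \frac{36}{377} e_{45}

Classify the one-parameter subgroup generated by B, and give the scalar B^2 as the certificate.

B^2 term by term: the squares give (\frac{1296}{1885})^2*(e_{12})^2 + (\frac{288}{1885})^2*(e_{13})^2 + (-\frac{531}{377})^2*(e_{14})^2 + (-\frac{144}{1885})^2*(e_{15})^2 + (-\frac{324}{377})^2*(e_{24})^2 + (-\frac{72}{377})^2*(e_{34})^2 + (-\frac{36}{377})^2*(e_{45})^2 = \frac{1679616}{3553225}*(-1) + \frac{82944}{3553225}*(-1) + \frac{281961}{142129}*(-1) + \frac{20736}{3553225}*(+1) + \frac{104976}{142129}*(-1) + \frac{5184}{142129}*(-1) + \frac{1296}{142129}*(+1) = -\frac{81}{25} (each basis 2-blade squares to minus the product of its generators' squares); cross terms between blades sharing an index anticommute and cancel; the commuting (index-disjoint) pairs give grade-4 terms 2*c*c'*(blade product), which cancel blade by blade — e_{1234}: -\frac{186624}{710645} + \frac{186624}{710645} = 0; e_{1245}: -\frac{93312}{710645} + \frac{93312}{710645} = 0; e_{1345}: -\frac{20736}{710645} + \frac{20736}{710645} = 0 — confirming B is simple. So B^2 = -\frac{81}{25}.
Answer: rotation, certificate B^2 = -\frac{81}{25}. The class reads off the invariant scalar -\frac{81}{25} directly.


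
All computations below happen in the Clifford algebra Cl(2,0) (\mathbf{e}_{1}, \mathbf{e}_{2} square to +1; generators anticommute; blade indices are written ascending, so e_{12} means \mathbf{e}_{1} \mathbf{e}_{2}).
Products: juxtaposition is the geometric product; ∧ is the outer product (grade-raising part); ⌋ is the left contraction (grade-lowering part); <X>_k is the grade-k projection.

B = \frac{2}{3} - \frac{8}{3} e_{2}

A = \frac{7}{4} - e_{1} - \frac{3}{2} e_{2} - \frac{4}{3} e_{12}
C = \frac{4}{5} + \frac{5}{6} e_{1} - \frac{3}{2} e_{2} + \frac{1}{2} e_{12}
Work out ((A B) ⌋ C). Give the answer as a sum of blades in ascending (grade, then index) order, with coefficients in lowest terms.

step 1: \frac{31}{6} + \frac{26}{9} e_{1} - \frac{17}{3} e_{2} + \frac{16}{9} e_{12}
step 2: \frac{3821}{270} + \frac{257}{36} e_{1} - \frac{227}{36} e_{2} + \frac{31}{12} e_{12}
Answer: \frac{3821}{270} + \frac{257}{36} e_{1} - \frac{227}{36} e_{2} + \frac{31}{12} e_{12}


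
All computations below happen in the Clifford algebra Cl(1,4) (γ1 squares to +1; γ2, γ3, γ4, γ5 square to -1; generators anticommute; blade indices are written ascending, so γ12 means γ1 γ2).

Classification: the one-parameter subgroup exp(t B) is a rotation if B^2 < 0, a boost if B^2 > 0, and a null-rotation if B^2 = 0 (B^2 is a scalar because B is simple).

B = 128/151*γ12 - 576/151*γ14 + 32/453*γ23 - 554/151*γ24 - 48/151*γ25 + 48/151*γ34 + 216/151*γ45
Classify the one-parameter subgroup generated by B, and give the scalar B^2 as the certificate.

B^2 term by term: the squares give (128/151)^2*(γ12)^2 + (-576/151)^2*(γ14)^2 + (32/453)^2*(γ23)^2 + (-554/151)^2*(γ24)^2 + (-48/151)^2*(γ25)^2 + (48/151)^2*(γ34)^2 + (216/151)^2*(γ45)^2 = 16384/22801*(+1) + 331776/22801*(+1) + 1024/205209*(-1) + 306916/22801*(-1) + 2304/22801*(-1) + 2304/22801*(-1) + 46656/22801*(-1) = -4/9 (each basis 2-blade squares to minus the product of its generators' squares); cross terms between blades sharing an index anticommute and cancel; the commuting (index-disjoint) pairs give grade-4 terms 2*c*c'*(blade product), which cancel blade by blade — γ1234: 12288/22801 - 12288/22801 = 0; γ1245: 55296/22801 - 55296/22801 = 0; γ2345: 4608/22801 - 4608/22801 = 0 — confirming B is simple. So B^2 = -4/9.
Answer: rotation, certificate B^2 = -4/9. Key observation: B^2 = -4/9 is a conjugation invariant, so its sign decides the class regardless of the surface form of B.


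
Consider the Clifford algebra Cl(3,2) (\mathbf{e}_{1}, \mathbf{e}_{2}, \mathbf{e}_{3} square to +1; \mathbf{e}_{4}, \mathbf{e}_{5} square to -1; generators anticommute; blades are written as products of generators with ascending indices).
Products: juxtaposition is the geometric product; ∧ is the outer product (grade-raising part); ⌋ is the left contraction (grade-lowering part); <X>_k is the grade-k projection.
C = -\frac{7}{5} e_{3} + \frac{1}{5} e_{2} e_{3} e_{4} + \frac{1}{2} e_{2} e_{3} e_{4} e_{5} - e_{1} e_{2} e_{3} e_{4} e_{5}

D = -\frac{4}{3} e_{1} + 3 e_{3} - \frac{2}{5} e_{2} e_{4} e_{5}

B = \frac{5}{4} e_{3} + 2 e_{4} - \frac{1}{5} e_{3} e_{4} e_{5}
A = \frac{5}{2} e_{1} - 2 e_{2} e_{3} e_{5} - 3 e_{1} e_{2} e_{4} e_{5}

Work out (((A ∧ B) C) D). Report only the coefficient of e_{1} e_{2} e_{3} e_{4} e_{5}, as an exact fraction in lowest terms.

step 1: \frac{25}{8} e_{1} e_{3} + 5 e_{1} e_{4} - \frac{1}{2} e_{1} e_{3} e_{4} e_{5} + 4 e_{2} e_{3} e_{4} e_{5} - \frac{15}{4} e_{1} e_{2} e_{3} e_{4} e_{5}
step 2: \frac{23}{4} - \frac{41}{4} e_{1} - \frac{1}{2} e_{2} - \frac{4}{5} e_{5} - \frac{1}{4} e_{1} e_{2} + \frac{3}{4} e_{1} e_{5} - e_{1} e_{2} e_{3} - \frac{5}{8} e_{1} e_{2} e_{4} + \frac{1}{10} e_{1} e_{2} e_{5} + 7 e_{1} e_{3} e_{4} + \frac{7}{10} e_{1} e_{4} e_{5} - 5 e_{2} e_{3} e_{5} - \frac{349}{40} e_{2} e_{4} e_{5} - \frac{5}{2} e_{1} e_{2} e_{3} e_{5} + \frac{59}{16} e_{1} e_{2} e_{4} e_{5}
step 3: \frac{3053}{300} - \frac{743}{120} e_{1} - \frac{1}{3} e_{2} + \frac{69}{4} e_{3} + e_{5} - \frac{254}{75} e_{1} e_{2} - \frac{123}{4} e_{1} e_{3} - \frac{524}{25} e_{1} e_{4} - \frac{49}{60} e_{1} e_{5} - \frac{1}{6} e_{2} e_{3} + \frac{77}{150} e_{2} e_{4} + \frac{223}{15} e_{2} e_{5} - \frac{22}{3} e_{3} e_{4} + \frac{12}{5} e_{3} e_{5} - \frac{11}{15} e_{4} e_{5} - \frac{3}{4} e_{1} e_{2} e_{3} + \frac{3}{10} e_{1} e_{2} e_{4} + \frac{15}{2} e_{1} e_{2} e_{5} + e_{1} e_{3} e_{4} - \frac{9}{4} e_{1} e_{3} e_{5} + \frac{1}{10} e_{1} e_{4} e_{5} - \frac{10}{3} e_{2} e_{3} e_{5} + \frac{157}{60} e_{2} e_{4} e_{5} + \frac{15}{8} e_{1} e_{2} e_{3} e_{4} - \frac{25}{6} e_{1} e_{2} e_{3} e_{5} - \frac{113}{15} e_{1} e_{2} e_{4} e_{5} + \frac{17}{10} e_{1} e_{3} e_{4} e_{5} - \frac{1047}{40} e_{2} e_{3} e_{4} e_{5} + \frac{177}{16} e_{1} e_{2} e_{3} e_{4} e_{5}
Answer: \frac{177}{16}


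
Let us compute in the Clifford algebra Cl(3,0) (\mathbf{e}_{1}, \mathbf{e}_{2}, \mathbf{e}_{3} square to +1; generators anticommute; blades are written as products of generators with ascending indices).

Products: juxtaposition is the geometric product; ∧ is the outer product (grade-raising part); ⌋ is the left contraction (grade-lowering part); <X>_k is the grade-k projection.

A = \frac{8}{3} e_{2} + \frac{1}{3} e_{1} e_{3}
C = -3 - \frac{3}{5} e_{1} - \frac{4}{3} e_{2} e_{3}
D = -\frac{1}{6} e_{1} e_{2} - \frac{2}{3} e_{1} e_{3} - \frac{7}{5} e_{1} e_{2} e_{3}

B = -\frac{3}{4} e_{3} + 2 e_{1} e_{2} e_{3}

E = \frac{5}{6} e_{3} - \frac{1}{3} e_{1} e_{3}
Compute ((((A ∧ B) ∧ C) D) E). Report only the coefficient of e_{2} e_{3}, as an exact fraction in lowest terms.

step 1: -2 e_{2} e_{3}
step 2: 6 e_{2} e_{3} + \frac{6}{5} e_{1} e_{2} e_{3}
step 3: \frac{42}{25} + \frac{42}{5} e_{1} - \frac{4}{5} e_{2} + \frac{1}{5} e_{3} - 4 e_{1} e_{2} + e_{1} e_{3}
step 4: \frac{1}{2} + \frac{9}{10} e_{1} - \frac{7}{5} e_{3} + \frac{161}{25} e_{1} e_{3} - 2 e_{2} e_{3} - \frac{18}{5} e_{1} e_{2} e_{3}
Answer: -2


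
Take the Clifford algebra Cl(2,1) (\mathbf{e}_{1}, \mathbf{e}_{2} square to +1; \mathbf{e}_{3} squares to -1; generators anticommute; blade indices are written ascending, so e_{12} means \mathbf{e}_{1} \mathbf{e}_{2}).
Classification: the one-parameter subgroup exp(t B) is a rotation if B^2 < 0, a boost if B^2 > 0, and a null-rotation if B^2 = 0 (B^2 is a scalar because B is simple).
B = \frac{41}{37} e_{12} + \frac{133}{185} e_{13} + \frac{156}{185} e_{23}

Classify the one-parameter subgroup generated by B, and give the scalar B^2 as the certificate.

B^2 term by term: the squares give (\frac{41}{37})^2*(e_{12})^2 + (\frac{133}{185})^2*(e_{13})^2 + (\frac{156}{185})^2*(e_{23})^2 = \frac{1681}{1369}*(-1) + \frac{17689}{34225}*(+1) + \frac{24336}{34225}*(+1) = 0 (each basis 2-blade squares to minus the product of its generators' squares); cross terms between blades sharing an index anticommute and cancel. So B^2 = 0.
Answer: null-rotation, certificate B^2 = 0. Check the certificate: B^2 = 0, and that sign is decisive whatever form B takes.


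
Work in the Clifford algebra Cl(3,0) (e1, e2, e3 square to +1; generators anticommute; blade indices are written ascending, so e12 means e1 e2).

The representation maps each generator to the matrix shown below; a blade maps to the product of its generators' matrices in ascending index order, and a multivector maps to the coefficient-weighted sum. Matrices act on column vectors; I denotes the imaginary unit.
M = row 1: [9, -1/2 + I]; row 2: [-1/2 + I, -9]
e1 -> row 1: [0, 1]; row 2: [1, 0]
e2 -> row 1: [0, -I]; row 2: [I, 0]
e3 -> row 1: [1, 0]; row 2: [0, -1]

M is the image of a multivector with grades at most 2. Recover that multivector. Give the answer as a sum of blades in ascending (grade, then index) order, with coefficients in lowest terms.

Method: 1, rho(e1), rho(e2), rho(e3) form a trace-orthogonal basis of the 2x2 complex matrices (tr(X Y) = 2 if X = Y, else 0), so M = m0*1 + m1*rho(e1) + m2*rho(e2) + m3*rho(e3) with m0 = tr(M)/2 = 0, m1 = tr(M rho(e1))/2 = -1/2 + I, m2 = tr(M rho(e2))/2 = 0, m3 = tr(M rho(e3))/2 = 9.
Multiplying table entries, the bivector images are rho(e12) = I*rho(e3), rho(e13) = -I*rho(e2), rho(e23) = I*rho(e1); with real blade coefficients the real parts of m0..m3 are the coefficients of 1, e1, e2, e3 and the imaginary parts give the bivectors (e23: Im m1, e13: -Im m2, e12: Im m3).
Answer: -1/2*e1 + 9*e3 + e23


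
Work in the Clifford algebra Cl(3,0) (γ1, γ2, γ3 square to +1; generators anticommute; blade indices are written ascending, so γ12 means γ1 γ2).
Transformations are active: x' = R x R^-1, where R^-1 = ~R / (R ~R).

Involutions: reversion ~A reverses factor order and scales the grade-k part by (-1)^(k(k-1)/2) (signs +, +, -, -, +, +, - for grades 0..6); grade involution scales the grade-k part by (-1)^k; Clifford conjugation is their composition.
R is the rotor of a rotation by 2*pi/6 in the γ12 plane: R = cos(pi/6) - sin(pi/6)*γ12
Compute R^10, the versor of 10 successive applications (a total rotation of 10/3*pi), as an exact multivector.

The rotor phase is half the rotation angle and phases add under composition, so 10 steps in the γ12 plane accumulate phase 10*(pi/6) = 5*pi/3: R^10 = cos(5*pi/3) - sin(5*pi/3)*γ12.
cos(5*pi/3) = 1/2 and sin(5*pi/3) = -sqrt(3)/2, so R^10 = 1/2 + sqrt(3)/2*γ12. The net rotation is 4/3*pi (after discarding 1 full turn, each of which contributes a factor -1 to the rotor); the rotor keeps the half-angle phase exactly.
Answer: 1/2 + sqrt(3)/2*γ12


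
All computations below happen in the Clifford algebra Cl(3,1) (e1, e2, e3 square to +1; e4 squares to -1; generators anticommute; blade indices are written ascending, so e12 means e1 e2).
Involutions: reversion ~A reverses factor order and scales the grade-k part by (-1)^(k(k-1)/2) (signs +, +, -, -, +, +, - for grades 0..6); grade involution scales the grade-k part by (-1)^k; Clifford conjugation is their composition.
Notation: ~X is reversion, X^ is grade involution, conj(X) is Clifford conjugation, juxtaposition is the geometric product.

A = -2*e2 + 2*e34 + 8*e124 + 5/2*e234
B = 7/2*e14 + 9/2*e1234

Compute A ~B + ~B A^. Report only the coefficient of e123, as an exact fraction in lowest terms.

first term: -45/4*e1 + 28*e2 - 36*e3 + 9*e12 + 7*e13 - 35/4*e123 - 7*e124 + 9*e134
second term: -45/4*e1 - 28*e2 - 36*e3 + 9*e12 - 7*e13 - 35/4*e123 + 7*e124 + 9*e134
Answer: -35/2


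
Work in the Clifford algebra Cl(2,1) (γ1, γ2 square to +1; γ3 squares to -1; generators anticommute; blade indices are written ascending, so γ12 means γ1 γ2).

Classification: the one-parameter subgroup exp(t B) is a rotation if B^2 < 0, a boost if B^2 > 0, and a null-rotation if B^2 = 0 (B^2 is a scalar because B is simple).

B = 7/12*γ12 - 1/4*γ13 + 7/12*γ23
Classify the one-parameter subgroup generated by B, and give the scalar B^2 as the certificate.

B^2 term by term: the squares give (7/12)^2*(γ12)^2 + (-1/4)^2*(γ13)^2 + (7/12)^2*(γ23)^2 = 49/144*(-1) + 1/16*(+1) + 49/144*(+1) = 1/16 (each basis 2-blade squares to minus the product of its generators' squares); cross terms between blades sharing an index anticommute and cancel. So B^2 = 1/16.
Answer: boost, certificate B^2 = 1/16. The invariant at work: B^2 = 1/16 is unchanged by conjugation, hence its sign classifies the subgroup whatever basis B is written in.


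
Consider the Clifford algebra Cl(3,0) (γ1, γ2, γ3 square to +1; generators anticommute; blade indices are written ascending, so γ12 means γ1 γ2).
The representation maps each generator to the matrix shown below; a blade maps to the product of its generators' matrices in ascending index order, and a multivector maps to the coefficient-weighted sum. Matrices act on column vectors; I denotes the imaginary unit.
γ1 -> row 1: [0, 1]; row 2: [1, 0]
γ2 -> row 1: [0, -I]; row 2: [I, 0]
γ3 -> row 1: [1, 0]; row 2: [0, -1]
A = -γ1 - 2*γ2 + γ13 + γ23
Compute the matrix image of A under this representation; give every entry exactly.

Bivector images (products of the table entries): rho(γ13) = rho(γ1)rho(γ3) = row 1: [0, -1]; row 2: [1, 0]; rho(γ23) = rho(γ2)rho(γ3) = row 1: [0, I]; row 2: [I, 0].
M = (-1)*rho(γ1) + (-2)*rho(γ2) + (1)*rho(γ13) + (1)*rho(γ23), summed entrywise:
Answer: row 1: [0, -2 + 3*I]; row 2: [-I, 0]


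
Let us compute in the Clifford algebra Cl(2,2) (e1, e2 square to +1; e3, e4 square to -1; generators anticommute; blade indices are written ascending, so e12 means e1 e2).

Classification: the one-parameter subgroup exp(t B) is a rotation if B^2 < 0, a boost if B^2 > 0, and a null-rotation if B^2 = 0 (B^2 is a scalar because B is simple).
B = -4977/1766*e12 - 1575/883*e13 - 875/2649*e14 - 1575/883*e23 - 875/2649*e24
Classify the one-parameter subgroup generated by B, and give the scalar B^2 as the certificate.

B^2 term by term: the squares give (-4977/1766)^2*(e12)^2 + (-1575/883)^2*(e13)^2 + (-875/2649)^2*(e14)^2 + (-1575/883)^2*(e23)^2 + (-875/2649)^2*(e24)^2 = 24770529/3118756*(-1) + 2480625/779689*(+1) + 765625/7017201*(+1) + 2480625/779689*(+1) + 765625/7017201*(+1) = -49/36 (each basis 2-blade squares to minus the product of its generators' squares); cross terms between blades sharing an index anticommute and cancel; the commuting (index-disjoint) pairs give grade-4 terms 2*c*c'*(blade product), which cancel blade by blade — e1234: -918750/779689 + 918750/779689 = 0 — confirming B is simple. So B^2 = -49/36.
Answer: rotation, certificate B^2 = -49/36. The scalar -49/36 is the complete invariant here: its sign names the subgroup type.


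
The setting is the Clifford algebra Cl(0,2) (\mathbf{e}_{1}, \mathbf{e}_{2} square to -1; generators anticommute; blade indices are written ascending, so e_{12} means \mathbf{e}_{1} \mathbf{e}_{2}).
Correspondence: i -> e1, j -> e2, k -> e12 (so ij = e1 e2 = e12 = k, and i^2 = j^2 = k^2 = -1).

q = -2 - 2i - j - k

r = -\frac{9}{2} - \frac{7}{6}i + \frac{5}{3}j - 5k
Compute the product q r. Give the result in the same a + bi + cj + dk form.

In blades: q = -2 - 2 e_{1} - e_{2} - e_{12}, r = -\frac{9}{2} - \frac{7}{6} e_{1} + \frac{5}{3} e_{2} - 5 e_{12}.
Distribute q over r term by term (generator squares from the signature, products reordered to ascending indices): (-2)*r = 9 + \frac{7}{3} e_{1} - \frac{10}{3} e_{2} + 10 e_{12}; (-2 e_{1})*r = -\frac{7}{3} + 9 e_{1} - 10 e_{2} - \frac{10}{3} e_{12}; (-e_{2})*r = \frac{5}{3} + 5 e_{1} + \frac{9}{2} e_{2} - \frac{7}{6} e_{12}; (-e_{12})*r = -5 + \frac{5}{3} e_{1} + \frac{7}{6} e_{2} + \frac{9}{2} e_{12}.
Sum: \frac{10}{3} + 18 e_{1} - \frac{23}{3} e_{2} + 10 e_{12}; translating back through the correspondence:
Answer: \frac{10}{3} + 18i - \frac{23}{3}j + 10k


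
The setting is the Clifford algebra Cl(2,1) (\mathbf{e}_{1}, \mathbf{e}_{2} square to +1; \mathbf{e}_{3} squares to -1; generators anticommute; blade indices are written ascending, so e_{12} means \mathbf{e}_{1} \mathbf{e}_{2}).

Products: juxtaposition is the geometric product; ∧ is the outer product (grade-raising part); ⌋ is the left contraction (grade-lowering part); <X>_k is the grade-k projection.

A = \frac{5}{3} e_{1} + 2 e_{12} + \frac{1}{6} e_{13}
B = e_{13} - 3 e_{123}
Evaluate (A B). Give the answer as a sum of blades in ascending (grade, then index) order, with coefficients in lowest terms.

step 1: \frac{1}{6} + \frac{1}{2} e_{2} + \frac{23}{3} e_{3} - 7 e_{23}
Answer: \frac{1}{6} + \frac{1}{2} e_{2} + \frac{23}{3} e_{3} - 7 e_{23}


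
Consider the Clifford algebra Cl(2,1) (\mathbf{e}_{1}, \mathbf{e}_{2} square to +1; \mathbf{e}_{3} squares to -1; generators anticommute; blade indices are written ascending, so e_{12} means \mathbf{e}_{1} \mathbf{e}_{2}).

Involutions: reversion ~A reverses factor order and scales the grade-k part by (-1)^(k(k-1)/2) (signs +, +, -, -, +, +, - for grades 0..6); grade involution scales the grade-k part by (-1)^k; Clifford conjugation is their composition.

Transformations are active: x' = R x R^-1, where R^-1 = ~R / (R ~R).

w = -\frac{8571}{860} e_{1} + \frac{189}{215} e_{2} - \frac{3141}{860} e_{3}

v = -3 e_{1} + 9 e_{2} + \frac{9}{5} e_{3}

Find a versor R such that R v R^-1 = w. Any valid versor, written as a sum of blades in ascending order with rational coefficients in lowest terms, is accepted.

Sketch: the shared square \frac{2169}{25} makes R = v + w = -\frac{11151}{860} e_{1} + \frac{2124}{215} e_{2} - \frac{1593}{860} e_{3} the natural versor; its sandwich fixes that direction, negates (v - w)/2, and sends v to w.
Answer: -\frac{11151}{860} e_{1} + \frac{2124}{215} e_{2} - \frac{1593}{860} e_{3}


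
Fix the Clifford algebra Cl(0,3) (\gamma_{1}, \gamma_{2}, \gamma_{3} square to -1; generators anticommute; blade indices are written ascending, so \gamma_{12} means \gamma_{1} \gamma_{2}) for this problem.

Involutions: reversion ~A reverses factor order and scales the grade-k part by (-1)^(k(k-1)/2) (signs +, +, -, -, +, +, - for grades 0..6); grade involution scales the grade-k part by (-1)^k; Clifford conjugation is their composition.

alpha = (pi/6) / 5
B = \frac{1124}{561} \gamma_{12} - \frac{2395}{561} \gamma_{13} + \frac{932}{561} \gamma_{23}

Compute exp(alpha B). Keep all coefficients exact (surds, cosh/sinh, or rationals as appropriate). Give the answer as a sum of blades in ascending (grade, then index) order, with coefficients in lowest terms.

B^2 term by term: the squares give (\frac{1124}{561})^2*(\gamma_{12})^2 + (-\frac{2395}{561})^2*(\gamma_{13})^2 + (\frac{932}{561})^2*(\gamma_{23})^2 = \frac{1263376}{314721}*(-1) + \frac{5736025}{314721}*(-1) + \frac{868624}{314721}*(-1) = -25 (each basis 2-blade squares to minus the product of its generators' squares); cross terms between blades sharing an index anticommute and cancel. So B^2 = -25.
B^2 = -25 — a negative square means the series sums to a rotation: l = 5, alpha*l = \frac{\pi}{6}, so exp(alpha B) = cos(\frac{\pi}{6}) + (sin(\frac{\pi}{6})/5)*B = \frac{\sqrt{3}}{2} + (\frac{1}{10})*B.
Answer: \frac{\sqrt{3}}{2} + \frac{562}{2805} \gamma_{12} - \frac{479}{1122} \gamma_{13} + \frac{466}{2805} \gamma_{23}


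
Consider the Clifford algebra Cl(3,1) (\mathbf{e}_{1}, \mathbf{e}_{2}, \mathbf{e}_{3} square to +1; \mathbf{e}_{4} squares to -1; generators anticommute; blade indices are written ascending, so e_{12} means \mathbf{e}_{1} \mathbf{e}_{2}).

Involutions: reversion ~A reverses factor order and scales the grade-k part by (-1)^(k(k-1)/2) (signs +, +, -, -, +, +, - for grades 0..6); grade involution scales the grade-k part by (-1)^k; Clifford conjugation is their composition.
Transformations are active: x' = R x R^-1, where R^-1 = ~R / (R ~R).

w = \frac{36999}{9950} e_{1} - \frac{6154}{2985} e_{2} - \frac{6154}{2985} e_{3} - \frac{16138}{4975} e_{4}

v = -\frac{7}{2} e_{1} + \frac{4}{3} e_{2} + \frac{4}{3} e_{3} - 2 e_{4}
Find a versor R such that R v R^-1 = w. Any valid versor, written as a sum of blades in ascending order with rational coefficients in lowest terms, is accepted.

Equal squares first: v^2 = w^2 = \frac{425}{36}. Then v + w = \frac{1087}{4975} e_{1} - \frac{2174}{2985} e_{2} - \frac{2174}{2985} e_{3} - \frac{26088}{4975} e_{4} is a versor taking v to w, provided it is invertible.
Answer: \frac{1087}{4975} e_{1} - \frac{2174}{2985} e_{2} - \frac{2174}{2985} e_{3} - \frac{26088}{4975} e_{4}


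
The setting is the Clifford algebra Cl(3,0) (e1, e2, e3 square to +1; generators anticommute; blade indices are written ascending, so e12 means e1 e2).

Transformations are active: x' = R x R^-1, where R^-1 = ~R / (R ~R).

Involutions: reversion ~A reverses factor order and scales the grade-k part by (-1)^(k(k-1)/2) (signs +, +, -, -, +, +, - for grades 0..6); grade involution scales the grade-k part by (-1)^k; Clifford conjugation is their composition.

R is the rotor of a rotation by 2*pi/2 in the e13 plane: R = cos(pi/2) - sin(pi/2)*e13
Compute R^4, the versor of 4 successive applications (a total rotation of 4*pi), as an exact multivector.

Half-angle bookkeeping: 4 applications in e13 add up to rotor phase 4*pi/2 = 2*pi, so R^4 = cos(2*pi) - sin(2*pi)*e13.
cos(2*pi) = 1 and sin(2*pi) = 0, so R^4 = 1. The total rotation 4*pi is 2 full turns, so every vector returns to itself, yet the rotor is +1, back on the identity sheet (an even number of 2*pi turns).
Answer: 1


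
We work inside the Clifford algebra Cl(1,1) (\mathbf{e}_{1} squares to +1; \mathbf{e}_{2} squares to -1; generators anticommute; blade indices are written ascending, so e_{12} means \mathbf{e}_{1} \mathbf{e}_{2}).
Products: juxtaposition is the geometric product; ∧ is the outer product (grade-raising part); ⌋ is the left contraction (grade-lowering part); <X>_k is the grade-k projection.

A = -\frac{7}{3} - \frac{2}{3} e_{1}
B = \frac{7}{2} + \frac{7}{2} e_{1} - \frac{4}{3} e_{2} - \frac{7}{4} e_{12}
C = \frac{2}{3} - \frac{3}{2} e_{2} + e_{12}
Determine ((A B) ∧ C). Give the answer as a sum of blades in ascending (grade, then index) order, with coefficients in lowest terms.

step 1: -\frac{21}{2} - \frac{21}{2} e_{1} + \frac{77}{18} e_{2} + \frac{179}{36} e_{12}
step 2: -7 - 7 e_{1} + \frac{2009}{108} e_{2} + \frac{925}{108} e_{12}
Answer: -7 - 7 e_{1} + \frac{2009}{108} e_{2} + \frac{925}{108} e_{12}
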